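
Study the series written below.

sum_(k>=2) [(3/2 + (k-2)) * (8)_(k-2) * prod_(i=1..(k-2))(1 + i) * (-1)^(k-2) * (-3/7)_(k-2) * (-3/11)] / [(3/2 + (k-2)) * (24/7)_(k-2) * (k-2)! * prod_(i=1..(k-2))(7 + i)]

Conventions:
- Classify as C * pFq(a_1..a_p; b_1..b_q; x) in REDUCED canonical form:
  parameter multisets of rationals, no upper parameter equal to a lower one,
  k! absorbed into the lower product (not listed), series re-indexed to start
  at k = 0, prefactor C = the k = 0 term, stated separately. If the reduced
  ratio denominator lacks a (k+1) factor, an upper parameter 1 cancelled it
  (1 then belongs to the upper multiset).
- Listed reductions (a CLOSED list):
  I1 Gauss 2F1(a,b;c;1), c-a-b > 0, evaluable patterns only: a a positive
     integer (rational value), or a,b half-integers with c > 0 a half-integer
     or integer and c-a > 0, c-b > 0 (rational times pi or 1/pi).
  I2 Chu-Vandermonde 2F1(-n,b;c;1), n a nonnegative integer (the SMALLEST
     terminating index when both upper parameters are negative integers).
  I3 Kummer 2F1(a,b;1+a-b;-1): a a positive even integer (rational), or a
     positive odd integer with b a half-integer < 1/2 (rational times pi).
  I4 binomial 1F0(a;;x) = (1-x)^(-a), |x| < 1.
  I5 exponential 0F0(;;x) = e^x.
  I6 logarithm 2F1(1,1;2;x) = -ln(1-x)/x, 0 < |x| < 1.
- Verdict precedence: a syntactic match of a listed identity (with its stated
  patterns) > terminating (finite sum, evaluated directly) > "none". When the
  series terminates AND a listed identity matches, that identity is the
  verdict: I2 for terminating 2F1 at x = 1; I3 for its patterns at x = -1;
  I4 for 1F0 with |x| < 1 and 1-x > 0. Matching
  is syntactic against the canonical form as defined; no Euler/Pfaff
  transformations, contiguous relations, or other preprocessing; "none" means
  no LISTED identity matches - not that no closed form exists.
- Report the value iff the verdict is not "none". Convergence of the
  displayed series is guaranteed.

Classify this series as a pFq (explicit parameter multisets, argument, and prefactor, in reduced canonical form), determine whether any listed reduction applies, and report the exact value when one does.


The series (x = -1) is 2F1: upper {-3/7, 2}, lower {24/7}, prefactor -3/11. Verdict: the Kummer evaluation I3 applies (x = -1; c = 24/7 equals 1+a-b for upper {-3/7, 2}: listed pattern). Its exact value is -51/154.

Key observation: x = (-1) and the factor k + 3/2 cancels (top and bottom), leaving C = -3/11, x = -1.
Term ratio: r(k) = (-1) * (k-3/7) (k+2) / [(k+24/7) (k+1)] - rational in k. x = (-1); t_0 = -3/11; negate the roots.


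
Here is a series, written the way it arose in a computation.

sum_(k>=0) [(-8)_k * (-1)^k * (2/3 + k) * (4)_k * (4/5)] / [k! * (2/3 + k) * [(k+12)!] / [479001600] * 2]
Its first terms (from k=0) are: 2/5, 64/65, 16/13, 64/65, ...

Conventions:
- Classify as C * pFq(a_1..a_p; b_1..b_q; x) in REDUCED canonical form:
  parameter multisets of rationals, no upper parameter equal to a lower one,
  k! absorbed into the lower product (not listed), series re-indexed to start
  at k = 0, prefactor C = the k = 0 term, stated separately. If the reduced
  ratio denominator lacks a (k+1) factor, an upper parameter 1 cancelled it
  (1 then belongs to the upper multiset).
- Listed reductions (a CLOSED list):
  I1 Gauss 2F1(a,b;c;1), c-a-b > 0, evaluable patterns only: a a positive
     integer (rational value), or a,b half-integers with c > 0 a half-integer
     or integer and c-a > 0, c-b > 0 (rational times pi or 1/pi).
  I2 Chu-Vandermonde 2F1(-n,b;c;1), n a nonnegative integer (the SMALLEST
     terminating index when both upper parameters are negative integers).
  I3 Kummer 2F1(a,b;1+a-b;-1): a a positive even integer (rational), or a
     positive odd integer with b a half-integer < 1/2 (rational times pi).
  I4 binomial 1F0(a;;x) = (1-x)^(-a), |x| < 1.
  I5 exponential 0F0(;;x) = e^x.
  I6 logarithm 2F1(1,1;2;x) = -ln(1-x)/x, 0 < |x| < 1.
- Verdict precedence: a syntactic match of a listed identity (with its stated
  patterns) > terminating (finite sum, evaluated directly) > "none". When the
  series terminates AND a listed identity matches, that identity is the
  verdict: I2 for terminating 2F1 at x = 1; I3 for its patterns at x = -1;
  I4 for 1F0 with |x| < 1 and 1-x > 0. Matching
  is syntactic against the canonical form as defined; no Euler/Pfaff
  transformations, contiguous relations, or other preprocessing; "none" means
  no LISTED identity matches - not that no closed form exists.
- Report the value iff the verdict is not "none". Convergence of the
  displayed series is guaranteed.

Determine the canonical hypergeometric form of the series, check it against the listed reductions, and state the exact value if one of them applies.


This is 2/5 * 2F1(-8, 4; 13; -1) in reduced canonical form. Verdict (x = -1): Kummer (I3) applies (x = -1; c = 13 equals 1+a-b for upper {-8, 4}: listed pattern). Value: 22/5.

First insight: t_0 = 2/5 here, and k + 2/3 divides numerator and denominator alike; C = 2/5, x = -1 after cancelling.
Term ratio: r(k) = (-1) * (k-8) (k+4) / [(k+13) (k+1)] - rational in k. x = (-1); t_0 = 2/5; negate the roots.


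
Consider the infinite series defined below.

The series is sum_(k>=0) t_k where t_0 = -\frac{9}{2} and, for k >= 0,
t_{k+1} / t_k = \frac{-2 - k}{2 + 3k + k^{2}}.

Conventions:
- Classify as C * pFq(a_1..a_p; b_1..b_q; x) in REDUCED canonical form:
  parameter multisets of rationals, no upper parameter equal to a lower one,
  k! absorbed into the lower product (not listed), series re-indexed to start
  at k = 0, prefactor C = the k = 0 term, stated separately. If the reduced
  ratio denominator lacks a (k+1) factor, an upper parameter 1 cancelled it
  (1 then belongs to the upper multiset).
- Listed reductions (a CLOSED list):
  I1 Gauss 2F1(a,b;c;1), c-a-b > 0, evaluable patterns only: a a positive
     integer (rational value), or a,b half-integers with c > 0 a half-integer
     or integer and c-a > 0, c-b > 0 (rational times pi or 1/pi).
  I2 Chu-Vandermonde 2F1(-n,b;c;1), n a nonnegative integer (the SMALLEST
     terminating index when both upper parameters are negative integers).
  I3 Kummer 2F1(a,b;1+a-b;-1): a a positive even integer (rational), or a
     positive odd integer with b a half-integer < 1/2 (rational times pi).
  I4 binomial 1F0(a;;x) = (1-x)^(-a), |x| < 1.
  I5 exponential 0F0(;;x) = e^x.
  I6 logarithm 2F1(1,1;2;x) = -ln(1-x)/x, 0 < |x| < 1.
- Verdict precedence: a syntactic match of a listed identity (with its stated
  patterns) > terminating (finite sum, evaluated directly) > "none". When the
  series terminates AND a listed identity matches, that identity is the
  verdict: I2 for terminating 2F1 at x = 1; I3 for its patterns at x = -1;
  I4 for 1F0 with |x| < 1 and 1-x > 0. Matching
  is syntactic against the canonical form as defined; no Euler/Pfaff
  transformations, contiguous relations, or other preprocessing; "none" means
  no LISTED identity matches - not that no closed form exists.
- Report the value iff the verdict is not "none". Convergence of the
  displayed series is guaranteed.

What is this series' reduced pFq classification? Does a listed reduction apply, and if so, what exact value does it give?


With C = -\frac{9}{2}: the canonical form is 0F0(-; -; -1). Verdict: exponential (I5) applies (the 0F0 exponential series at x = -1). Value: \left(-\frac{9}{2}\right) \cdot e^{-1}.

The tell: from the first term -\frac{9}{2}: factor the ratio over Q (prefactor -9/2): negated roots = parameters.
Consecutive-term ratio: r(k) = -1 * 1 / [(k+1)] ; factor over Q: parameters, x = -1, and C = -\frac{9}{2}.


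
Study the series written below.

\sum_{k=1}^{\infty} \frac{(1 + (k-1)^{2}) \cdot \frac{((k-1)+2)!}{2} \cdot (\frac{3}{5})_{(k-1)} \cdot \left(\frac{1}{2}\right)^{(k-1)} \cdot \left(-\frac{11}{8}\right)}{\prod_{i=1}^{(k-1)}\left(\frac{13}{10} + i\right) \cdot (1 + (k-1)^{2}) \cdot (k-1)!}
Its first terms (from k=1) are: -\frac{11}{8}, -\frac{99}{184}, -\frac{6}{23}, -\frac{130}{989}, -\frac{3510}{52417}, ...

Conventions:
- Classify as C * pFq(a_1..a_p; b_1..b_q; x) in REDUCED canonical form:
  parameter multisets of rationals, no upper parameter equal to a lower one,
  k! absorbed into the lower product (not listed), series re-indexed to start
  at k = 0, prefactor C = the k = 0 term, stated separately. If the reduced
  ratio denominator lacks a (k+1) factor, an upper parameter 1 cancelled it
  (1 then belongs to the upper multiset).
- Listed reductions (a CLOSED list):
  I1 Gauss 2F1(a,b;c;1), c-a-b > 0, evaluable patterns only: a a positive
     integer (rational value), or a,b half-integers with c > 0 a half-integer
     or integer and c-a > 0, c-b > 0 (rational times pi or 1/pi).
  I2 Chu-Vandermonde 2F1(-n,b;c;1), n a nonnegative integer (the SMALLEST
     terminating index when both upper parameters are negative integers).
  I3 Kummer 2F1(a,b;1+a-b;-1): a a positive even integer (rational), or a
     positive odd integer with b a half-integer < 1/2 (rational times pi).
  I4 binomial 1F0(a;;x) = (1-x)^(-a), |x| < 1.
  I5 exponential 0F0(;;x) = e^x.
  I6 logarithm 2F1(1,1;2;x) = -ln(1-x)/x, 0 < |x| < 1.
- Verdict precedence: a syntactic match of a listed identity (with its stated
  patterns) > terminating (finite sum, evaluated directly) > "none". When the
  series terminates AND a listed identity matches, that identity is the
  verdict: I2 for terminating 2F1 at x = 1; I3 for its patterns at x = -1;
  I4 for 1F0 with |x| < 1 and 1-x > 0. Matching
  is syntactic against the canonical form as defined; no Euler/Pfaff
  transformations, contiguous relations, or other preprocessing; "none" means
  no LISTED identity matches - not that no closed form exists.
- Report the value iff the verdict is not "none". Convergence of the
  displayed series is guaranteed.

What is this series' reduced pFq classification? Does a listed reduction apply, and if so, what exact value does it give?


At argument \frac{1}{2}: a 2F1 with upper {\frac{3}{5}, 3}, lower {\frac{23}{10}}, scaled by C = -\frac{11}{8}. Verdict: none here - no I1-I6 shape fits x = \frac{1}{2} with lower {\frac{23}{10}}.

Structural cue: t_0 being -\frac{11}{8}, striking the common factor k^2 + 1 reduces the term (C = -11/8, x = 1/2).
Ratio: r(k) = \frac{1}{2} * (k+\frac{3}{5}) (k+3) / [(k+\frac{23}{10}) (k+1)] - poly over poly, x = \frac{1}{2} from leading terms; C = -\frac{11}{8} at k = 0.


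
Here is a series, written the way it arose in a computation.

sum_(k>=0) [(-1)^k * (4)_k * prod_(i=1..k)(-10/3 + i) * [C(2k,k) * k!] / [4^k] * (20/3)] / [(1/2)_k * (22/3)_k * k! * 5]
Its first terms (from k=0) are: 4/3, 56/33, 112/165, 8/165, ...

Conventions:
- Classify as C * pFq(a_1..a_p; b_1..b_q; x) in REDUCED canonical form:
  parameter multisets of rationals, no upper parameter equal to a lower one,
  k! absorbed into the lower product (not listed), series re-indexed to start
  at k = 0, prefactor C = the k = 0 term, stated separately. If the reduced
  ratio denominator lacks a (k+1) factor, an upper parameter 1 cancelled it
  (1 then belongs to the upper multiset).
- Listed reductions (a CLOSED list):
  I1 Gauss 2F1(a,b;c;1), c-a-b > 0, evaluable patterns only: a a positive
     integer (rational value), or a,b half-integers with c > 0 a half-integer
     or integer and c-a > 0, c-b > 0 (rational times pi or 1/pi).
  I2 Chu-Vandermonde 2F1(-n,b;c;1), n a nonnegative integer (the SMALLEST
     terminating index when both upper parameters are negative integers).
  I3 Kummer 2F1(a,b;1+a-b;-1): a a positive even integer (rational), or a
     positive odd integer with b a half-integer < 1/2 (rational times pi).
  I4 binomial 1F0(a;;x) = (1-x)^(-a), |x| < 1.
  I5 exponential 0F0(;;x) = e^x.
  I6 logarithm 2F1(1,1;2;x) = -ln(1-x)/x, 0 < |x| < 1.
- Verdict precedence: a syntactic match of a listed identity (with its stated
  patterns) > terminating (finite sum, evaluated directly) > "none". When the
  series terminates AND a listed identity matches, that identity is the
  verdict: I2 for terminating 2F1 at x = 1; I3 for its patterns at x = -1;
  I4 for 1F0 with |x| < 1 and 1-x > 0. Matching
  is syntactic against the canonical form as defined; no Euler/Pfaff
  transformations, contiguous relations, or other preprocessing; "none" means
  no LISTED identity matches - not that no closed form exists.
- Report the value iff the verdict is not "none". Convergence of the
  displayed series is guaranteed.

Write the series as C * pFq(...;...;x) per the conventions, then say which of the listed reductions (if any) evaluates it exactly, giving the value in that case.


Reduced: x = -1, 2F1, upper = {-7/3, 4}, lower = {22/3}, C = 4/3. Verdict: this is the Kummer evaluation I3 (x = -1; c = 22/3 equals 1+a-b for upper {-7/3, 4}: listed pattern). Hence: 304/81.

The tell: t_0 = 4/3 here, and the running product (C = 4/3, x = -1) telescopes to a rising factorial.
Step ratio: r(k) = (-1) * (k-7/3) (k+4) / [(k+22/3) (k+1)] - rational; roots negated = parameters, x = (-1), C = 4/3.


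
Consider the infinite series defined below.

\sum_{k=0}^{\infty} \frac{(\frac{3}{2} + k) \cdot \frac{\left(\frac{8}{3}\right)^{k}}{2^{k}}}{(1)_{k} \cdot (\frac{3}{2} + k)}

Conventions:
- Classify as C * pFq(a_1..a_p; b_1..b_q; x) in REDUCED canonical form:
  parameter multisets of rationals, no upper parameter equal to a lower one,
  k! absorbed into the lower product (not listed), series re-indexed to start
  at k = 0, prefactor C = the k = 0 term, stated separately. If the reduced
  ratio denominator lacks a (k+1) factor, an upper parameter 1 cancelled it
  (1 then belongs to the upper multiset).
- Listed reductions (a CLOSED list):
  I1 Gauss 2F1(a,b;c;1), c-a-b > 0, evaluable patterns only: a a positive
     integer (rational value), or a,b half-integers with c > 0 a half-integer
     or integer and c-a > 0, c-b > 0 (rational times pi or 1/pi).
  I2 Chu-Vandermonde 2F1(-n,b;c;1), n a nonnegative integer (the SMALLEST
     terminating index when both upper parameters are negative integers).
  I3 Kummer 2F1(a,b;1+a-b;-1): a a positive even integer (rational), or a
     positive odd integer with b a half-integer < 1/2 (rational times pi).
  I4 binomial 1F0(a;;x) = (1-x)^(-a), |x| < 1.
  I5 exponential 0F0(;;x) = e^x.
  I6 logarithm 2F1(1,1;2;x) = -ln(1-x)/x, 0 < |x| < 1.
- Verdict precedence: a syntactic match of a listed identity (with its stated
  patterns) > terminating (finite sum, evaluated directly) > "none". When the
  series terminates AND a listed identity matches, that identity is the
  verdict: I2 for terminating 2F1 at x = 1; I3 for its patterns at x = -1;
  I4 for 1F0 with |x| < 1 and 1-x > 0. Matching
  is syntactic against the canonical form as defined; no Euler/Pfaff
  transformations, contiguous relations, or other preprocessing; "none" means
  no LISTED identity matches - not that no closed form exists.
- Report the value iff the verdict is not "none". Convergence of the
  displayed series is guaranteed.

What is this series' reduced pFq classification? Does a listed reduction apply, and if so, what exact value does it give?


x = \frac{4}{3} here; the reduced form reads 0F0, upper {-}, lower {-}, C = 1. Verdict: the I5 exponential reduction applies (the 0F0 exponential series at x = \frac{4}{3}). Exact value: e^{\frac{4}{3}}.

Structural cue: with t_0 = 1, (1)_k (C = 1) is k! itself.
Ratio: r(k) = \frac{4}{3} * 1 / [(k+1)] - rational in k. x = \frac{4}{3}; t_0 = 1; negate the roots.


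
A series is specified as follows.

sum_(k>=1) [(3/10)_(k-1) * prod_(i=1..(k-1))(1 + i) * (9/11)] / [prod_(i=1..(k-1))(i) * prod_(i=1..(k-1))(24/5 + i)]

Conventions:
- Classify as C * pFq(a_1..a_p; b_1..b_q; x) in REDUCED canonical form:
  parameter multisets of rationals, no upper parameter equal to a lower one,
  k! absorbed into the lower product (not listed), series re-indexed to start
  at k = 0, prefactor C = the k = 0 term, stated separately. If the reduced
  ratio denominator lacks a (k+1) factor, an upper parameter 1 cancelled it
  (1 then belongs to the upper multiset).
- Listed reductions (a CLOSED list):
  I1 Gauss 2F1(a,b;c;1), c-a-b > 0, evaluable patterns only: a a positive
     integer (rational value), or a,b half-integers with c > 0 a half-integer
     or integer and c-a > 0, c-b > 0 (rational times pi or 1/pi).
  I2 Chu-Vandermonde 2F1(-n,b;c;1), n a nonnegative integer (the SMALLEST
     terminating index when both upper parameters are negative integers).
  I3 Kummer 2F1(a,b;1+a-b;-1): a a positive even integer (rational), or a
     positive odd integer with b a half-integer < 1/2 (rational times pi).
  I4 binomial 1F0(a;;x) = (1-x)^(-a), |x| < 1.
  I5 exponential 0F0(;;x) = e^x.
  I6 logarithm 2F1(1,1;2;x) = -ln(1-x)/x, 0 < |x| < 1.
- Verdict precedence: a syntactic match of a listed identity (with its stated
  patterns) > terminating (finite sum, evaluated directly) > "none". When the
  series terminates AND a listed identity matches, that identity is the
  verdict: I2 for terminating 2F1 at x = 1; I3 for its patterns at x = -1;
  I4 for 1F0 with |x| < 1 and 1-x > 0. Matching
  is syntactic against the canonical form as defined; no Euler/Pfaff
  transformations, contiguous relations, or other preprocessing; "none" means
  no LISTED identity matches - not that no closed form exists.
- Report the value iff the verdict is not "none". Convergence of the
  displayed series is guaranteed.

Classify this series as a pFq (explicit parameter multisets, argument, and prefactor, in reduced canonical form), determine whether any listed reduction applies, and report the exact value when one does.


The tell: t_0 = 9/11 here, and the lower running product (prefactor 9/11) is a rising factorial.
Step ratio: r(k) = 1 * (k+3/10) (k+2) / [(k+29/5) (k+1)] ; factor over Q: parameters, x = 1, and C = 9/11.

Prefactor 9/11, argument 1: 2F1 with upper {3/10, 2} over lower {29/5}. Verdict: Gauss (I1, integer-parameter pattern) fires (x = 1: the Gamma ratio telescopes since c-a-b = 7/2 > 0 and a = 2 in Z>0). Value: 1824/1925.


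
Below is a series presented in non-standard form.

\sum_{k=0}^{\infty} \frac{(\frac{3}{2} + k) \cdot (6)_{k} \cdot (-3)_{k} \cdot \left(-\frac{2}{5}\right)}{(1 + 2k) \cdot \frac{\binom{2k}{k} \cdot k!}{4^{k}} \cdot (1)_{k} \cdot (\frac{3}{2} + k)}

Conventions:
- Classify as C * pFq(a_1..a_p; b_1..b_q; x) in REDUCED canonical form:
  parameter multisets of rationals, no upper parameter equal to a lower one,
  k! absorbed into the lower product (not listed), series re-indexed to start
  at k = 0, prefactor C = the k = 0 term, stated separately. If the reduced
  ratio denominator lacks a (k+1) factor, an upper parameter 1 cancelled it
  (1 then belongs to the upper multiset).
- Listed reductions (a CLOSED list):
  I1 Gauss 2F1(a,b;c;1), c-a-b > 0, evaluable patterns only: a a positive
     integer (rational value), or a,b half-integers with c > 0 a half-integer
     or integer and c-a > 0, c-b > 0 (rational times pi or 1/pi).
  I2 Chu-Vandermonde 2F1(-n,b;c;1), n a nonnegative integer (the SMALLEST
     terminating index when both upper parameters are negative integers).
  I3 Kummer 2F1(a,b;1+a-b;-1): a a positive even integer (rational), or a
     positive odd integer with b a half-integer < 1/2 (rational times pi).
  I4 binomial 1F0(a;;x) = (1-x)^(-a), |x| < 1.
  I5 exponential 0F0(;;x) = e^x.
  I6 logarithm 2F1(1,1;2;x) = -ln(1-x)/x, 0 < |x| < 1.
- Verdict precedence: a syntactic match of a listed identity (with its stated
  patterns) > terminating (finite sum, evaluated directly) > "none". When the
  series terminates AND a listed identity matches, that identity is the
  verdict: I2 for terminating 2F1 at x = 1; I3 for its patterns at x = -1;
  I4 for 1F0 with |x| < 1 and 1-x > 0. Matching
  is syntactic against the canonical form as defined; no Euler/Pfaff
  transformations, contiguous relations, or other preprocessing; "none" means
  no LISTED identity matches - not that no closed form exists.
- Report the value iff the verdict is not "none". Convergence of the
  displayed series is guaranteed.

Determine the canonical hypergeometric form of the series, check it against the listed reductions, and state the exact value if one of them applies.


Key observation: x = 1 and the lower (2k+1) factor (C = -2/5, x = 1) shifts a half-integer Pochhammer.
Ratio: r(k) = 1 * (k-3) (k+6) / [(k+\frac{3}{2}) (k+1)] - poly over poly, x = 1 from leading terms; C = -\frac{2}{5} at k = 0.

x = 1 here; the reduced form reads 2F1, upper {-3, 6}, lower {\frac{3}{2}}, C = -\frac{2}{5}. Verdict: Chu-Vandermonde (I2) fires (terminating 2F1 at x = 1 with n = 3, b = 6, c = \frac{3}{2}). Its exact value is \frac{6}{5}.


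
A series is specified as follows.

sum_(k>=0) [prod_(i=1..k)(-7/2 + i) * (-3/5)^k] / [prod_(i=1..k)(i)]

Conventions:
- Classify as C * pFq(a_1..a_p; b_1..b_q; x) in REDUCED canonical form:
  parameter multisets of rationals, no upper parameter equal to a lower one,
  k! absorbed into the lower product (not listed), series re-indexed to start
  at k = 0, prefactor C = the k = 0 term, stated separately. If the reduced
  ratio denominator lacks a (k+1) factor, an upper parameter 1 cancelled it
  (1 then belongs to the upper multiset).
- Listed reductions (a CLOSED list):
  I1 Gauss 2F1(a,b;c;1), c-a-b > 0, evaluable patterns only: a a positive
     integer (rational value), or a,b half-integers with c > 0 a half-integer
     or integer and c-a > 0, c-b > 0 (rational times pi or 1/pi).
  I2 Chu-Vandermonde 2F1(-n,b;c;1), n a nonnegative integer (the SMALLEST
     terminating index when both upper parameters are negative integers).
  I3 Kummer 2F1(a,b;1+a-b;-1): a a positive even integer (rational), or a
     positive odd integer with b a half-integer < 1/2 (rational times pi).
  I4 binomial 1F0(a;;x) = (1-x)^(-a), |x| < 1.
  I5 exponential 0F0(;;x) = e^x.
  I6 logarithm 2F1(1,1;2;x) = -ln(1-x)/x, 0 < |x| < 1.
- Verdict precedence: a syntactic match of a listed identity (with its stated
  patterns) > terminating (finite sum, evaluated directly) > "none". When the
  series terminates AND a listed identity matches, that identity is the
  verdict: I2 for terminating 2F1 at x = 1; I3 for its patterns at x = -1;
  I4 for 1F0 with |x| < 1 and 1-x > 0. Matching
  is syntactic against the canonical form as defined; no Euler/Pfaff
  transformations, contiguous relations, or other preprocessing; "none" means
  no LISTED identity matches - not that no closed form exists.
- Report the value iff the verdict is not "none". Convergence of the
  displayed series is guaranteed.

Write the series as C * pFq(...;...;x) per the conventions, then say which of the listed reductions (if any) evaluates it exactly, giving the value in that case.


This is 1 * 1F0(-5/2; -; -3/5) in reduced canonical form. Verdict (x = -3/5): the I4 binomial reduction applies (the 1F0 binomial series: exponent 5/2, x = -3/5). Its exact value is (8/5)^(5/2).

Key observation: from the first term 1: the running product (prefactor 1) telescopes to a rising factorial.
Adjacent-term ratio: r(k) = (-3/5) * (k-5/2) / [(k+1)] - rational in k, leading ratio (-3/5); with t_0 = 1, classification follows.


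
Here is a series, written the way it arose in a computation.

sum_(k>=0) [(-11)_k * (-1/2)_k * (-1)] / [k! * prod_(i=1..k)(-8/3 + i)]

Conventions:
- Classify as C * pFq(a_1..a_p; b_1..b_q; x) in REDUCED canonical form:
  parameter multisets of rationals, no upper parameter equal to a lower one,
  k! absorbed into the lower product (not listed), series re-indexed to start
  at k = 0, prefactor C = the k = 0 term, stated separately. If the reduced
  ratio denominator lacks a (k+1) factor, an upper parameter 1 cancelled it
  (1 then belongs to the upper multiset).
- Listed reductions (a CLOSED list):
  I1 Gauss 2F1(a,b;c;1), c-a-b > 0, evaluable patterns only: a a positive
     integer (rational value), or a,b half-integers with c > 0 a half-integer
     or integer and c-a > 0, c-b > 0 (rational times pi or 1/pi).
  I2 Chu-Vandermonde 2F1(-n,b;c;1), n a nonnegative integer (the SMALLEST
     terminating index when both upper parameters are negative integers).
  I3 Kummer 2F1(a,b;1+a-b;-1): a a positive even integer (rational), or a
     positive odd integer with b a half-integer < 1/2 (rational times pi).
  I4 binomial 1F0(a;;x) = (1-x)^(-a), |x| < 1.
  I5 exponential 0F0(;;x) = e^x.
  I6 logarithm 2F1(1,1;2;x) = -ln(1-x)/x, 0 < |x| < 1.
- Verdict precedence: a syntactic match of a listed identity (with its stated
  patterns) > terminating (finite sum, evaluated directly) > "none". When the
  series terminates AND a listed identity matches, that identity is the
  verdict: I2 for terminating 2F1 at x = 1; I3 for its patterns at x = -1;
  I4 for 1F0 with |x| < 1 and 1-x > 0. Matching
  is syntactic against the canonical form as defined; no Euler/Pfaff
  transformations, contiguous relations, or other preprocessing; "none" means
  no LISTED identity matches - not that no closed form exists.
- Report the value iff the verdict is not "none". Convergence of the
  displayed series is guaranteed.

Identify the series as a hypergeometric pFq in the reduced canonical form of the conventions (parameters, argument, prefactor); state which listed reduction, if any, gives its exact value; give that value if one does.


Prefactor -1, argument 1: 2F1 with upper {-11, -1/2} over lower {-5/3}. Verdict: Chu-Vandermonde (I2) matches (terminating 2F1 at x = 1 with n = 11, b = -1/2, c = -5/3). Value: -8106443863/6474956800.

Key observation: t_0 = -1 here, and the lower running product (C = -1) is a rising factorial.
Consecutive-term ratio: r(k) = 1 * (k-11) (k-1/2) / [(k-5/3) (k+1)] - rational in k, leading ratio 1; with t_0 = -1, classification follows.


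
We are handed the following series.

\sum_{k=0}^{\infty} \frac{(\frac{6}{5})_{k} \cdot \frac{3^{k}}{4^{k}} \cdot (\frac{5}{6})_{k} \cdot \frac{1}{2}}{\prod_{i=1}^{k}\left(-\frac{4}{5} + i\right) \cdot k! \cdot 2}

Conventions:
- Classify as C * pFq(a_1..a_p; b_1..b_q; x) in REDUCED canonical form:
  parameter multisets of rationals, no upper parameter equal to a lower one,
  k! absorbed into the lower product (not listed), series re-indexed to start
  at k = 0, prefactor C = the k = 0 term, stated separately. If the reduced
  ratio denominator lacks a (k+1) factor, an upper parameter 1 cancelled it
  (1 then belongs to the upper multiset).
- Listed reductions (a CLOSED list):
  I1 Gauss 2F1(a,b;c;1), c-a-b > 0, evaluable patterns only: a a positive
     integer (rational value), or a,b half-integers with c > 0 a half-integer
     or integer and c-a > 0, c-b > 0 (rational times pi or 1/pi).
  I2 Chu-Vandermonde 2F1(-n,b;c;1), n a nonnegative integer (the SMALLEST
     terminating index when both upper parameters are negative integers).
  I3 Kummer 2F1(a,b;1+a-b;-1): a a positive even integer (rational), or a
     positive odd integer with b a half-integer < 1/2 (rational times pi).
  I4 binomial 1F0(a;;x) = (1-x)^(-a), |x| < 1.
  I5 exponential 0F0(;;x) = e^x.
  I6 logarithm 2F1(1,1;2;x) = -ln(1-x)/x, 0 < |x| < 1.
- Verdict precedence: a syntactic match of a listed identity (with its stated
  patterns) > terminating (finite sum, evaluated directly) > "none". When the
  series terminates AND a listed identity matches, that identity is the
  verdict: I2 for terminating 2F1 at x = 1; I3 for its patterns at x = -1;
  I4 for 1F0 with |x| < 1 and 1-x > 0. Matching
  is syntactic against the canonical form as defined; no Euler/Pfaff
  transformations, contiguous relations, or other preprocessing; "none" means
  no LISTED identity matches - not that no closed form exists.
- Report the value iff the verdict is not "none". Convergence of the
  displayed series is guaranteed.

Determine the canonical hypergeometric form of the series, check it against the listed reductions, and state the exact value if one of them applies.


Classification (C = \frac{1}{4}): 2F1 with upper {\frac{5}{6}, \frac{6}{5}}, lower {\frac{1}{5}}, argument x = \frac{3}{4}. Verdict: none. A 2F1 with upper {\frac{5}{6}, \frac{6}{5}} fits none of I1-I6 at x = \frac{3}{4}; the sum runs forever.

Key step: from the first term \frac{1}{4}: the lower running product (prefactor 1/4) is a rising factorial.
Step ratio: r(k) = \frac{3}{4} * (k+\frac{5}{6}) (k+\frac{6}{5}) / [(k+\frac{1}{5}) (k+1)] - rational in k. x = \frac{3}{4}; t_0 = \frac{1}{4}; negate the roots.


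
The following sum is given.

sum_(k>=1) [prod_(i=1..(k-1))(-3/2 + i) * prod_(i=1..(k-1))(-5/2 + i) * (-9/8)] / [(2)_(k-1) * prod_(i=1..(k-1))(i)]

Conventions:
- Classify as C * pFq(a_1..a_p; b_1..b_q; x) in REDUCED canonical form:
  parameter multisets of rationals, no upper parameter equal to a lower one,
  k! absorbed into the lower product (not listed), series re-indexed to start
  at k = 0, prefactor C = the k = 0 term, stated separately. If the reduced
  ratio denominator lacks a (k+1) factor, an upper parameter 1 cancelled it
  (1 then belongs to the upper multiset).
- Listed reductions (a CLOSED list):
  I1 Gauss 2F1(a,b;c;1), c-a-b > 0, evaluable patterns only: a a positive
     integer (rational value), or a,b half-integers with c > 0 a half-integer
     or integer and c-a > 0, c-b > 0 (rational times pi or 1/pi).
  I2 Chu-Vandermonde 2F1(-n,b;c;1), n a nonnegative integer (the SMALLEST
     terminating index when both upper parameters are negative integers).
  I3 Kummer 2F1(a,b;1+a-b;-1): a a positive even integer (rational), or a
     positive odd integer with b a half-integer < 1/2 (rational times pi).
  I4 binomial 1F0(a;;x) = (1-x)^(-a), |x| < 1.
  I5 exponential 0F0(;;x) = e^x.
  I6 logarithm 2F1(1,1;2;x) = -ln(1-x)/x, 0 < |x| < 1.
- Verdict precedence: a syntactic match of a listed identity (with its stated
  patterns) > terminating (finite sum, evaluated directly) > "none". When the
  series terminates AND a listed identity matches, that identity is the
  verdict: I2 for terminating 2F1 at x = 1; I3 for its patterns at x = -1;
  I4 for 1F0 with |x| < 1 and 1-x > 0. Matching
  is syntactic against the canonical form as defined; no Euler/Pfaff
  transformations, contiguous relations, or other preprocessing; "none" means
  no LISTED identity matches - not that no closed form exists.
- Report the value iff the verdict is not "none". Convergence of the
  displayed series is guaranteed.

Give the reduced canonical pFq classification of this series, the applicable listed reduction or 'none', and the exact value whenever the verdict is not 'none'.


Reduced: x = 1, 2F1, upper = {-3/2, -1/2}, lower = {2}, C = -9/8. Verdict: the half-integer Gauss pattern (I1) matches (x = 1; upper {-3/2, -1/2} half-integers, c = 2 in the evaluable pattern). Its exact value is (-24/5) / pi.

First insight: t_0 = -9/8 here, and the running product (C = -9/8) telescopes to a rising factorial.
Adjacent-term ratio: r(k) = 1 * (k-3/2) (k-1/2) / [(k+2) (k+1)] - rational in k, leading ratio 1; with t_0 = -9/8, classification follows.


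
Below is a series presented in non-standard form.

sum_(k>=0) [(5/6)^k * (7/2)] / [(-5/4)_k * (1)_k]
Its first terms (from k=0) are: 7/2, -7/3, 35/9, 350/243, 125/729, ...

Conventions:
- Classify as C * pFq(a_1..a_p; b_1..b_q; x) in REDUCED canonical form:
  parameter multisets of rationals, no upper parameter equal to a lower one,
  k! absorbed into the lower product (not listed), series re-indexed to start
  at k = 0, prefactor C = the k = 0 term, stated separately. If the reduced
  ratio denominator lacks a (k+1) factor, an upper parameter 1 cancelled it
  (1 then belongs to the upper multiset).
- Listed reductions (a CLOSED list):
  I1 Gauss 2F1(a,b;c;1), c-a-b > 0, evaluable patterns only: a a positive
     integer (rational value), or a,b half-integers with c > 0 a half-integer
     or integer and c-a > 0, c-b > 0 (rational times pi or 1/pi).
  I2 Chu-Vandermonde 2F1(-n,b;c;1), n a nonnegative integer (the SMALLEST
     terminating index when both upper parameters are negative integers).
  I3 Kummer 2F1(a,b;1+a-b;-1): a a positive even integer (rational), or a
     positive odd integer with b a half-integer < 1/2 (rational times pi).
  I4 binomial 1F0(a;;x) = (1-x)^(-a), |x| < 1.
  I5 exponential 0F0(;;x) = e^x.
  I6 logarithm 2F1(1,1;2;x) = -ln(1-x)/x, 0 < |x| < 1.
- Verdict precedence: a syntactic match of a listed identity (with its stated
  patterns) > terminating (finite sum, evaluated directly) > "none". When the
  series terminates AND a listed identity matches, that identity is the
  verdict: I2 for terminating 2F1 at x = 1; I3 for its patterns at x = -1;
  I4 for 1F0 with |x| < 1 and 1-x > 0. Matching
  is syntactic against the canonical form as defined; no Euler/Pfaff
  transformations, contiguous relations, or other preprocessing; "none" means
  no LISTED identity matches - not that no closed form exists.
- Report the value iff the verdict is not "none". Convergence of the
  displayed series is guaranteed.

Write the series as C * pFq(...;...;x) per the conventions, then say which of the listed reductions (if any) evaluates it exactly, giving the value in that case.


With C = 7/2: the canonical form is 0F1(-; -5/4; 5/6). Verdict: no listed reduction: x = 5/6 and upper {-} fail every I1-I6 pattern.

Structural cue: t_0 = 7/2 here, and (1)_k (C = 7/2) is k! itself.
Consecutive-term ratio: r(k) = (5/6) * 1 / [(k-5/4) (k+1)] ; factor over Q: parameters, x = (5/6), and C = 7/2.


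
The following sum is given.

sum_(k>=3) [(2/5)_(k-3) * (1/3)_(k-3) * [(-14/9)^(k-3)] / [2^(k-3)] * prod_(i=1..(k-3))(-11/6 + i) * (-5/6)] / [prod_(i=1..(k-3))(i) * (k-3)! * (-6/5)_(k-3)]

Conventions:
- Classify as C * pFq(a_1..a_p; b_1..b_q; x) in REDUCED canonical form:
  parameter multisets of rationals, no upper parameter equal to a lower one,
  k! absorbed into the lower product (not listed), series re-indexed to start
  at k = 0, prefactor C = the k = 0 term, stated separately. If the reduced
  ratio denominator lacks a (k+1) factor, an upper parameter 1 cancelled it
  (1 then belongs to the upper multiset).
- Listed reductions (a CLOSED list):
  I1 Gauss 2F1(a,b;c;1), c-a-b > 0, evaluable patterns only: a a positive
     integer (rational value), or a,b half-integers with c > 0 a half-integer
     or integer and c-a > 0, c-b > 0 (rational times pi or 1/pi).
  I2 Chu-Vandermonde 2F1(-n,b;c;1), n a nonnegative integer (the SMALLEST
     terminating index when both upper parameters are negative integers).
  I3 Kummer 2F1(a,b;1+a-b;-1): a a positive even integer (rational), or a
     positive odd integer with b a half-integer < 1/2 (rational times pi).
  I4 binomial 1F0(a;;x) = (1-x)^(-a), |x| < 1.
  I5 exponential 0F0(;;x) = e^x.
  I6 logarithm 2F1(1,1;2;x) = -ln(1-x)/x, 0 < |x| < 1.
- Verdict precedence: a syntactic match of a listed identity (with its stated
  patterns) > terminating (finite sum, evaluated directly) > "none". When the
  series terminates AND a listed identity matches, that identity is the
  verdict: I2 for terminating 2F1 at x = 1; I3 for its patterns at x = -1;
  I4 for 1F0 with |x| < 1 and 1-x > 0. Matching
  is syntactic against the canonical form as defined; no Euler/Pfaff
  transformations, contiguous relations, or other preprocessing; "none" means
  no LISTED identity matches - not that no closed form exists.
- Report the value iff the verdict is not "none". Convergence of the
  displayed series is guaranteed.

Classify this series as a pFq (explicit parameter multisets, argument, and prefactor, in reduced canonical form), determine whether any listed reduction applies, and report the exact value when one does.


The series (x = -7/9) is 3F2: upper {-5/6, 1/3, 2/5}, lower {-6/5, 1}, prefactor -5/6. Verdict: none. A 3F2 with upper {-5/6, 1/3, 2/5} fits none of I1-I6 at x = -7/9; the sum runs forever.

Key step: from the first term -5/6: the two k-th powers (C = -5/6) combine into one argument.
Adjacent-term ratio: r(k) = (-7/9) * (k-5/6) (k+1/3) (k+2/5) / [(k-6/5) (k+1) (k+1)] - poly over poly, x = (-7/9) from leading terms; C = -5/6 at k = 0.


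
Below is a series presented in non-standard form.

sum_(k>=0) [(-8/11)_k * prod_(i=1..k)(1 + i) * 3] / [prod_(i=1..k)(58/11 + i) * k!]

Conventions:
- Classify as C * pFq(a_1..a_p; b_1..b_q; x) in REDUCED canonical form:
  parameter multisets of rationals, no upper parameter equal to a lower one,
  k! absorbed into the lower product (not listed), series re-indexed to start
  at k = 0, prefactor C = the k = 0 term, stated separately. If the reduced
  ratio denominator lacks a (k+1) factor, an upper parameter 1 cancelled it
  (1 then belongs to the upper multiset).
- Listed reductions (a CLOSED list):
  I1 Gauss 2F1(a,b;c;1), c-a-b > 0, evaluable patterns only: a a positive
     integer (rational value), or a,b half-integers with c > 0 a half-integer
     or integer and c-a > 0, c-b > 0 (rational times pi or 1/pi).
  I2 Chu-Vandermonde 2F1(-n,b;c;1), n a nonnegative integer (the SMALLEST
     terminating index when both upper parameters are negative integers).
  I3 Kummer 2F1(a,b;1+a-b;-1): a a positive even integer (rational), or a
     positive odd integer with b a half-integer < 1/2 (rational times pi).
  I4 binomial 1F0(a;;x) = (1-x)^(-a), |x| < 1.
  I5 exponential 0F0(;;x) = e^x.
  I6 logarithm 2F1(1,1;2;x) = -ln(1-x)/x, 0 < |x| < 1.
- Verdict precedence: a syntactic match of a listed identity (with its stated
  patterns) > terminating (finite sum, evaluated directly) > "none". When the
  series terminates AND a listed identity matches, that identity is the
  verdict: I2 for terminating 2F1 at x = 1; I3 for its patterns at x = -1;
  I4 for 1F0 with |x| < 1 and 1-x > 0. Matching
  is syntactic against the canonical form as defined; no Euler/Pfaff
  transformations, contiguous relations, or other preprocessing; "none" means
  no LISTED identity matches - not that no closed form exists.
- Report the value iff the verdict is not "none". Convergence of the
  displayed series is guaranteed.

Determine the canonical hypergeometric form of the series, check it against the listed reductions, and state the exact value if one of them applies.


This is 3 * 2F1(-8/11, 2; 69/11; 1) in reduced canonical form. Verdict (x = 1): Gauss (I1, integer-parameter pattern) applies (x = 1: the Gamma ratio telescopes since c-a-b = 5 > 0 and a = 2 in Z>0). Exact value: 1363/605.

First insight: t_0 being 3, the lower running product (C = 3, x = 1) is a rising factorial.
Ratio: r(k) = 1 * (k-8/11) (k+2) / [(k+69/11) (k+1)] - rational in k. x = 1; t_0 = 3; negate the roots.


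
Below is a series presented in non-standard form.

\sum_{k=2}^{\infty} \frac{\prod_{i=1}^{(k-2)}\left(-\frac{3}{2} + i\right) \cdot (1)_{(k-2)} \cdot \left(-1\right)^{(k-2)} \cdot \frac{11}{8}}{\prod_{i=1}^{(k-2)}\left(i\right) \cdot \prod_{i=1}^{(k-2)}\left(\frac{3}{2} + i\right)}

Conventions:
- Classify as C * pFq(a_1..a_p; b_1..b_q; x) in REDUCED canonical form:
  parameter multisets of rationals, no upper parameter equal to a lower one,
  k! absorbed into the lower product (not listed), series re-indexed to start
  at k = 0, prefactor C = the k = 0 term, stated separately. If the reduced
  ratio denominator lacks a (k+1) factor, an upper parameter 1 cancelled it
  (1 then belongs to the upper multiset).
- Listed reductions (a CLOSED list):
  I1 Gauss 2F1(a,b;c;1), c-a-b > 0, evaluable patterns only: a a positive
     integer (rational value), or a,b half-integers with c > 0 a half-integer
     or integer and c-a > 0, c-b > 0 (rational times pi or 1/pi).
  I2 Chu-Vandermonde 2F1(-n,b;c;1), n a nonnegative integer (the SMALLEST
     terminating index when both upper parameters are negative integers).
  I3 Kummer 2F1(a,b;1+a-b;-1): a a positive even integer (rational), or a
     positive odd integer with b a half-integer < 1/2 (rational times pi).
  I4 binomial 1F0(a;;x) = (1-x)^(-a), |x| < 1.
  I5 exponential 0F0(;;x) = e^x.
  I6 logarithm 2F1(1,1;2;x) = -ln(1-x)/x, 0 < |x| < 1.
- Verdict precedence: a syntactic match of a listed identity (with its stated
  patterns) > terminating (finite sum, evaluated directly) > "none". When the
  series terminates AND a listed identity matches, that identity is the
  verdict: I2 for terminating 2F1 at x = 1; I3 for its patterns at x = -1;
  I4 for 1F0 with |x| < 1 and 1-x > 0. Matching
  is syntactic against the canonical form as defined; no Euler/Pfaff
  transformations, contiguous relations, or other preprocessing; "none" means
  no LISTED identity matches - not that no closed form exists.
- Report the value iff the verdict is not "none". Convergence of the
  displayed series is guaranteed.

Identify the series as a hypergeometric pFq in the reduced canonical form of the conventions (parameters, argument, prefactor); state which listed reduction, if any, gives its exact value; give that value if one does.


Reduced: x = -1, 2F1, upper = {-\frac{1}{2}, 1}, lower = {\frac{5}{2}}, C = \frac{11}{8}. Verdict: this is Kummer (I3) (x = -1; c = \frac{5}{2} equals 1+a-b for upper {-\frac{1}{2}, 1}: listed pattern). Sum: \frac{33}{64} \cdot \pi.

First insight: with t_0 = \frac{11}{8}, the product of the first k integers (prefactor 11/8) is k!.
Term ratio: r(k) = -1 * (k-\frac{1}{2}) (k+1) / [(k+\frac{5}{2}) (k+1)] - poly over poly, x = -1 from leading terms; C = \frac{11}{8} at k = 0.
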